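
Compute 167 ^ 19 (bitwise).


0b10100111 ^ 0b10011 = 0b10110100 = 180

180


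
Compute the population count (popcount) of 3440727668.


0b11001101000101010101011001110100 has 16 set bits

16


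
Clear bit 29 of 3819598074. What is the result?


3819598074 & ~(1 << 29) = 3282727162

3282727162


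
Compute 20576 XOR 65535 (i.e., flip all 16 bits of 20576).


20576 ^ 65535 = 44959

44959


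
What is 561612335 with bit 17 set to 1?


561612335 | (1 << 17) = 561612335 | 131072 = 561743407

561743407


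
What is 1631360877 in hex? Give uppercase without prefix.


1631360877 = 613C976D hex

613C976D


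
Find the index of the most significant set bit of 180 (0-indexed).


0b10110100. Highest set bit at position 7

7


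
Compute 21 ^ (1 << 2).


21 ^ (1 << 2) = 21 ^ 4 = 17

17


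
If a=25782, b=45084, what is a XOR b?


25782 ^ 45084 = 54442

54442


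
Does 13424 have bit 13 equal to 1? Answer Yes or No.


0b11010001110000, bit 13 = 1. Yes

Yes


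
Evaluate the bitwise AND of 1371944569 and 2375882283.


0b1010001110001100011011001111001 & 0b10001101100111010001011000101011 = 0b1100001000001011000101001 = 25433641

25433641


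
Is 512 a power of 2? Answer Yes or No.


0b1000000000. Only one bit set => Yes

Yes


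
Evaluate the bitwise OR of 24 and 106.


0b11000 | 0b1101010 = 0b1111010 = 122

122


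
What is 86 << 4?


0b1010110 << 4 = 0b10101100000 = 1376

1376


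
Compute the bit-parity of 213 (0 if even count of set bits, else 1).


0b11010101 has 5 ones => parity 1

1


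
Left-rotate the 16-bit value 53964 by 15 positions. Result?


Rotate 0b1101001011001100 left by 15 (16-bit) = 0b110100101100110 = 26982

26982


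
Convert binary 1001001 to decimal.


1001001 in decimal = 73

73


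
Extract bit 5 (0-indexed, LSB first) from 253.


0b11111101, position 5 = 1

1


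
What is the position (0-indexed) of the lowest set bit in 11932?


0b10111010011100. Lowest set bit at position 2

2


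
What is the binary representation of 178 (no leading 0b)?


178 = 10110010 in binary

10110010


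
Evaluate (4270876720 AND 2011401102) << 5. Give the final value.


Step 1: 4270876720 & 2011401102 = 1988102144
Step 2: 1988102144 << 5 = 63619268608

63619268608


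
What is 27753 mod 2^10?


27753 & 1023 = 105

105


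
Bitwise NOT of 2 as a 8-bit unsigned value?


~0b10 = 0b11111101 = 253 (8-bit unsigned)

253


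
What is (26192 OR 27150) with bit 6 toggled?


Step 1: 26192 | 27150 = 28254
Step 2: 28254 ^ (1 << 6) = 28254 ^ 64 = 28190

28190


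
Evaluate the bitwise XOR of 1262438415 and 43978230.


0b1001011001111110100100000001111 ^ 0b10100111110000110111110110 = 0b1001001101000000100010111111001 = 1235240441

1235240441


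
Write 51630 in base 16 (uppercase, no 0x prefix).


51630 = C9AE hex

C9AE


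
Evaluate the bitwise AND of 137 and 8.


0b10001001 & 0b1000 = 0b1000 = 8

8


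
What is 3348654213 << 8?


0b11000111100110000110100010000101 << 8 = 0b1100011110011000011010001000010100000000 = 857255478528

857255478528


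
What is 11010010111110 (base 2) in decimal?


11010010111110 in decimal = 13502

13502


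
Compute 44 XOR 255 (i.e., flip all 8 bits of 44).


44 ^ 255 = 211

211


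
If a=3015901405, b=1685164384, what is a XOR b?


3015901405 ^ 1685164384 = 3618804157

3618804157


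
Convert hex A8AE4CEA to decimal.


A8AE4CEA hex = 2829995242 decimal

2829995242


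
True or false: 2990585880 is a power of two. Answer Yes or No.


0b10110010010000001011100000011000. Multiple bits set => No

No


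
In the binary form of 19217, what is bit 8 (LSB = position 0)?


0b100101100010001, position 8 = 1

1


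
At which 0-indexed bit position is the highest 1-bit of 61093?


0b1110111010100101. Highest set bit at position 15

15


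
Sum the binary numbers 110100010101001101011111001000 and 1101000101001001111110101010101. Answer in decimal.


110100010101001101011111001000 + 1101000101001001111110101010101 = 10011100111110011101010100011101 = 2633618717

2633618717


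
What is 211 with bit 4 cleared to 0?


211 & ~(1 << 4) = 195

195


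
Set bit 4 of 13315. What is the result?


13315 | (1 << 4) = 13315 | 16 = 13331

13331


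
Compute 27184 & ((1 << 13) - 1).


27184 & 8191 = 2608

2608


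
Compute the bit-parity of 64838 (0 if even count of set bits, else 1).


0b1111110101000110 has 10 ones => parity 0

0


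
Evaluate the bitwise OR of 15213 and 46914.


0b11101101101101 | 0b1011011101000010 = 0b1011111101101111 = 49007

49007


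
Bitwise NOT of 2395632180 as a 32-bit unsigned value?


~0b10001110110010100111001000110100 = 0b1110001001101011000110111001011 = 1899335115 (32-bit unsigned)

1899335115


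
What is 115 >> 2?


0b1110011 >> 2 = 0b11100 = 28

28


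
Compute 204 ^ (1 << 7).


204 ^ (1 << 7) = 204 ^ 128 = 76

76


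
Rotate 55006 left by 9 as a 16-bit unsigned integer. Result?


Rotate 0b1101011011011110 left by 9 (16-bit) = 0b1011110110101101 = 48557

48557


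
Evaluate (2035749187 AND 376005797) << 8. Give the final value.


Step 1: 2035749187 & 376005797 = 272695297
Step 2: 272695297 << 8 = 69809996032

69809996032


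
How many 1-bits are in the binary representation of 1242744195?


0b1001010000100101100010110000011 has 12 set bits

12


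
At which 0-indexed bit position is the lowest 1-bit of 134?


0b10000110. Lowest set bit at position 1

1


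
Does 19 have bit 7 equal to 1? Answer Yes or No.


0b10011, bit 7 = 0. No

No


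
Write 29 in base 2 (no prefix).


29 = 11101 in binary

11101


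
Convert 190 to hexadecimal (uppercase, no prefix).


190 = BE hex

BE


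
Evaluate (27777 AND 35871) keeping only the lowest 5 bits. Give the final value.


Step 1: 27777 & 35871 = 3073
Step 2: 3073 & 31 = 1

1


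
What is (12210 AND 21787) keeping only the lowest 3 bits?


Step 1: 12210 & 21787 = 1298
Step 2: 1298 & 7 = 2

2


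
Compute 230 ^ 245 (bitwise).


0b11100110 ^ 0b11110101 = 0b10011 = 19

19


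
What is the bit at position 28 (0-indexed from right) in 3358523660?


0b11001000001011110000000100001100, position 28 = 0

0


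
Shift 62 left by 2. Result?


0b111110 << 2 = 0b11111000 = 248

248


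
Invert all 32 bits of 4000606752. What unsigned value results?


4000606752 ^ 4294967295 = 294360543

294360543


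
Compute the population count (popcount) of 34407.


0b1000011001100111 has 8 set bits

8


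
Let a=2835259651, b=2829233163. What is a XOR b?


2835259651 ^ 2829233163 = 6032648

6032648


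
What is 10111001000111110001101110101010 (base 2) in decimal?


10111001000111110001101110101010 in decimal = 3105823658

3105823658


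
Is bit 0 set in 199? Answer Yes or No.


0b11000111, bit 0 = 1. Yes

Yes


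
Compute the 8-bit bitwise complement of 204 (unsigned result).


~0b11001100 = 0b110011 = 51 (8-bit unsigned)

51


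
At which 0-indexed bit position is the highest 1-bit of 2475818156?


0b10010011100100011111110010101100. Highest set bit at position 31

31


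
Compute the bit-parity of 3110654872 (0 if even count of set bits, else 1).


0b10111001011010001101001110011000 has 16 ones => parity 0

0


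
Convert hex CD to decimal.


CD hex = 205 decimal

205


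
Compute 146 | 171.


0b10010010 | 0b10101011 = 0b10111011 = 187

187


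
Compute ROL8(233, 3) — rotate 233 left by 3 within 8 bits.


Rotate 0b11101001 left by 3 (8-bit) = 0b1001111 = 79

79


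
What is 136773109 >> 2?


0b1000001001101111110111110101 >> 2 = 0b10000010011011111101111101 = 34193277

34193277


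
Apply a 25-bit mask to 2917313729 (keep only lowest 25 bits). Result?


2917313729 & 33554431 = 31632577

31632577


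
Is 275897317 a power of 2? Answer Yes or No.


0b10000011100011101101111100101. Multiple bits set => No

No


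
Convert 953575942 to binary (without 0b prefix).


953575942 = 111000110101100110101000000110 in binary

111000110101100110101000000110


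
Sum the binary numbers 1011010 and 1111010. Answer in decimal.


1011010 + 1111010 = 11010100 = 212

212


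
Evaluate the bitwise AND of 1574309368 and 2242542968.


0b1011101110101100000110111111000 & 0b10000101101010100111110101111000 = 0b101100000100000110101111000 = 92409208

92409208


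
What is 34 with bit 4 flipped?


34 ^ (1 << 4) = 34 ^ 16 = 50

50


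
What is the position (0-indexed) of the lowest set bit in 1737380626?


0b1100111100011100101001100010010. Lowest set bit at position 1

1


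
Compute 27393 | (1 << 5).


27393 | (1 << 5) = 27393 | 32 = 27425

27425


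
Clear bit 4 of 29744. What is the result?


29744 & ~(1 << 4) = 29728

29728


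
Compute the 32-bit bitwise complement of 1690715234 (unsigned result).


~0b1100100110001100100010001100010 = 0b10011011001110011011101110011101 = 2604252061 (32-bit unsigned)

2604252061


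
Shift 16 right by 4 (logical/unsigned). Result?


0b10000 >> 4 = 0b1 = 1

1


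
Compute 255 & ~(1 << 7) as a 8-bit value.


255 & ~(1 << 7) = 127

127


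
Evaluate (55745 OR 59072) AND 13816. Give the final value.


Step 1: 55745 | 59072 = 65473
Step 2: 65473 & 13816 = 13760

13760


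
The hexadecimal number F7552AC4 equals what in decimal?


F7552AC4 hex = 4149553860 decimal

4149553860


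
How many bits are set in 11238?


0b10101111100110 has 9 set bits

9


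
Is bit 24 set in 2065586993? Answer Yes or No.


0b1111011000111100101101100110001, bit 24 = 1. Yes

Yes


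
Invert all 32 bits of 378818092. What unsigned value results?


378818092 ^ 4294967295 = 3916149203

3916149203


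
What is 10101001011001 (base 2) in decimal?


10101001011001 in decimal = 10841

10841


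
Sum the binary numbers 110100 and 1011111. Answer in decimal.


110100 + 1011111 = 10010011 = 147

147


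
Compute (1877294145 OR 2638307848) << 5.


Step 1: 1877294145 | 2638307848 = 4293230153
Step 2: 4293230153 << 5 = 137383364896

137383364896


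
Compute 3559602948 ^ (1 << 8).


3559602948 ^ (1 << 8) = 3559602948 ^ 256 = 3559602692

3559602692


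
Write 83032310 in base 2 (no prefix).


83032310 = 100111100101111100011110110 in binary

100111100101111100011110110


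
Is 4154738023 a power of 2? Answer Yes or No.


0b11110111101001000100010101100111. Multiple bits set => No

No


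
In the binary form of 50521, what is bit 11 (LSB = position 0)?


0b1100010101011001, position 11 = 0

0


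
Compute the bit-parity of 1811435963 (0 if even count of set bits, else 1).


0b1101011111110000101000110111011 has 19 ones => parity 1

1


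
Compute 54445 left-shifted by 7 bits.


0b1101010010101101 << 7 = 0b11010100101011010000000 = 6968960

6968960


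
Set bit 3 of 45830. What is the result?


45830 | (1 << 3) = 45830 | 8 = 45838

45838


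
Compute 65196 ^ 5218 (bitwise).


0b1111111010101100 ^ 0b1010001100010 = 0b1110101011001110 = 60110

60110


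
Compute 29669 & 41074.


0b111001111100101 & 0b1010000001110010 = 0b10000001100000 = 8288

8288


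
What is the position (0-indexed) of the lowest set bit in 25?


0b11001. Lowest set bit at position 0

0


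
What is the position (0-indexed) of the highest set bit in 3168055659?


0b10111100110101001011000101101011. Highest set bit at position 31

31


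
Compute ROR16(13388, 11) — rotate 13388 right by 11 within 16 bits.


Rotate 0b11010001001100 right by 11 (16-bit) = 0b1000100110000110 = 35206

35206


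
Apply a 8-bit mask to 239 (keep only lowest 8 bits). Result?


239 & 255 = 239

239


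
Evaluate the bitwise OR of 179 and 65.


0b10110011 | 0b1000001 = 0b11110011 = 243

243


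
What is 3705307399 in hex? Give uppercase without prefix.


3705307399 = DCDA8107 hex

DCDA8107


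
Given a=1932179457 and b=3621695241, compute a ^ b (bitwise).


1932179457 ^ 3621695241 = 2767460104

2767460104


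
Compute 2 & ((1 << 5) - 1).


2 & 31 = 2

2


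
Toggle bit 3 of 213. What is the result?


213 ^ (1 << 3) = 213 ^ 8 = 221

221


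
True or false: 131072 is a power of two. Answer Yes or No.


0b100000000000000000. Only one bit set => Yes

Yes


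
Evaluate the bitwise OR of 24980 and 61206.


0b110000110010100 | 0b1110111100010110 = 0b1110111110010110 = 61334

61334


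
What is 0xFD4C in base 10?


FD4C hex = 64844 decimal

64844


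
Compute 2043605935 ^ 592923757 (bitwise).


0b1111001110011101111001110101111 ^ 0b100011010101110100110001101101 = 0b1011010100110011011111111000010 = 1520025538

1520025538


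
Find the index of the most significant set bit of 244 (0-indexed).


0b11110100. Highest set bit at position 7

7


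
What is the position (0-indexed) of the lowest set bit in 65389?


0b1111111101101101. Lowest set bit at position 0

0


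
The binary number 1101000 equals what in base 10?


1101000 in decimal = 104

104


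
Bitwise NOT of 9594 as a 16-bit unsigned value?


~0b10010101111010 = 0b1101101010000101 = 55941 (16-bit unsigned)

55941


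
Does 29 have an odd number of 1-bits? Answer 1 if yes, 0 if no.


0b11101 has 4 ones => parity 0

0


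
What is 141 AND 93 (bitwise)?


0b10001101 & 0b1011101 = 0b1101 = 13

13


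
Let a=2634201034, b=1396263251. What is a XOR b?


2634201034 ^ 1396263251 = 3460038297

3460038297


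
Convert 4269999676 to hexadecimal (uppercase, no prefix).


4269999676 = FE83063C hex

FE83063C


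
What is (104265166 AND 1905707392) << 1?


Step 1: 104265166 & 1905707392 = 1491328
Step 2: 1491328 << 1 = 2982656

2982656


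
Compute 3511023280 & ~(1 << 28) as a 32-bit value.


3511023280 & ~(1 << 28) = 3242587824

3242587824


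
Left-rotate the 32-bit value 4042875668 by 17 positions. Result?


Rotate 0b11110000111110010110001100010100 left by 17 (32-bit) = 0b11000110001010011110000111110010 = 3324633586

3324633586


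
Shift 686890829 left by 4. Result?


0b101000111100010001111101001101 << 4 = 0b1010001111000100011111010011010000 = 10990253264

10990253264


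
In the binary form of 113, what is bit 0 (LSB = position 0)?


0b1110001, position 0 = 1

1


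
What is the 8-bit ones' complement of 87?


87 ^ 255 = 168

168


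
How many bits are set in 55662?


0b1101100101101110 has 10 set bits

10


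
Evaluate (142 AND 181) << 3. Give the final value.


Step 1: 142 & 181 = 132
Step 2: 132 << 3 = 1056

1056


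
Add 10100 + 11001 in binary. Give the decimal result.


10100 + 11001 = 101101 = 45

45


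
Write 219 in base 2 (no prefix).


219 = 11011011 in binary

11011011


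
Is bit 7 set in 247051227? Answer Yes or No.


0b1110101110011011001111011011, bit 7 = 1. Yes

Yes


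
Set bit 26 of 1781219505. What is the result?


1781219505 | (1 << 26) = 1781219505 | 67108864 = 1848328369

1848328369


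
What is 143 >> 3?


0b10001111 >> 3 = 0b10001 = 17

17


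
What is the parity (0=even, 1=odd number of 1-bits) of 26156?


0b110011000101100 has 7 ones => parity 1

1


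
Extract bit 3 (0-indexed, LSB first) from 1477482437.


0b1011000000100001001011111000101, position 3 = 0

0


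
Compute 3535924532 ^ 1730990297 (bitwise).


0b11010010110000011110110100110100 ^ 0b1100111001011001101000011011001 = 0b10110101111011010011110111101101 = 3052223981

3052223981


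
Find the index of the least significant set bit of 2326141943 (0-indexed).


0b10001010101001100001101111110111. Lowest set bit at position 0

0


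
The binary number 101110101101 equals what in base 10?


101110101101 in decimal = 2989

2989


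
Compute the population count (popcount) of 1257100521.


0b1001010111011011101010011101001 has 18 set bits

18


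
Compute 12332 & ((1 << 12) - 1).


12332 & 4095 = 44

44


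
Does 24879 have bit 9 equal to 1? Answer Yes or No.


0b110000100101111, bit 9 = 0. No

No


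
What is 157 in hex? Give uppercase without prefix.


157 = 9D hex

9D


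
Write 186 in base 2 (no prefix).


186 = 10111010 in binary

10111010


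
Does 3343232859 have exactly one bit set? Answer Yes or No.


0b11000111010001011010111101011011. Multiple bits set => No

No


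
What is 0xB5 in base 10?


B5 hex = 181 decimal

181


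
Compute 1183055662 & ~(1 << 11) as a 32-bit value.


1183055662 & ~(1 << 11) = 1183053614

1183053614


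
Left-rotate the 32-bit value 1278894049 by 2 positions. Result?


Rotate 0b1001100001110100101111111100001 left by 2 (32-bit) = 0b110000111010010111111110000101 = 820608901

820608901


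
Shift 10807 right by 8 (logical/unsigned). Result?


0b10101000110111 >> 8 = 0b101010 = 42

42


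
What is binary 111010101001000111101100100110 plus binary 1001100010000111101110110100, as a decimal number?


111010101001000111101100100110 + 1001100010000111101110110100 = 1000100001011001111011011011010 = 1143797466

1143797466


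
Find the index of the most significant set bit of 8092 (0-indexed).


0b1111110011100. Highest set bit at position 12

12


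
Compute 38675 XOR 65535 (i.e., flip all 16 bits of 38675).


38675 ^ 65535 = 26860

26860


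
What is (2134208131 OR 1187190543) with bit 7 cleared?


Step 1: 2134208131 | 1187190543 = 2146926479
Step 2: 2146926479 & ~(1 << 7) = 2146926351

2146926351


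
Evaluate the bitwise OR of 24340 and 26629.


0b101111100010100 | 0b110100000000101 = 0b111111100010101 = 32533

32533


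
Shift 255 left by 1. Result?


0b11111111 << 1 = 0b111111110 = 510

510


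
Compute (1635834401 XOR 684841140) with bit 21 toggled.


Step 1: 1635834401 ^ 684841140 = 1230045845
Step 2: 1230045845 ^ (1 << 21) = 1230045845 ^ 2097152 = 1232142997

1232142997


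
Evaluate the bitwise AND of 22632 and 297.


0b101100001101000 & 0b100101001 = 0b101000 = 40

40


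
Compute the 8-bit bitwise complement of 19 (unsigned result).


~0b10011 = 0b11101100 = 236 (8-bit unsigned)

236


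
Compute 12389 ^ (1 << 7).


12389 ^ (1 << 7) = 12389 ^ 128 = 12517

12517


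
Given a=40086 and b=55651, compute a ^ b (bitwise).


40086 ^ 55651 = 17909

17909


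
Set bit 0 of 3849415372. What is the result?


3849415372 | (1 << 0) = 3849415372 | 1 = 3849415373

3849415373


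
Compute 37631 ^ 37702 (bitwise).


0b1001001011111111 ^ 0b1001001101000110 = 0b110111001 = 441

441


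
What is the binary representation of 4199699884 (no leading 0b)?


4199699884 = 11111010010100100101010110101100 in binary

11111010010100100101010110101100


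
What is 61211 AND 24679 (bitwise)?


0b1110111100011011 & 0b110000001100111 = 0b110000000000011 = 24579

24579


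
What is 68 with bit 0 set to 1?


68 | (1 << 0) = 68 | 1 = 69

69


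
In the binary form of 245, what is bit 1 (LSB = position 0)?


0b11110101, position 1 = 0

0


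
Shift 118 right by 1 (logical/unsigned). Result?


0b1110110 >> 1 = 0b111011 = 59

59


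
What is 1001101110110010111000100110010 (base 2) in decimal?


1001101110110010111000100110010 in decimal = 1306095922

1306095922


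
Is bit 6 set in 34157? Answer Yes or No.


0b1000010101101101, bit 6 = 1. Yes

Yes


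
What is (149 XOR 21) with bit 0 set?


Step 1: 149 ^ 21 = 128
Step 2: 128 | (1 << 0) = 128 | 1 = 129

129


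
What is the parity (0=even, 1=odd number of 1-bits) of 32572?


0b111111100111100 has 11 ones => parity 1

1


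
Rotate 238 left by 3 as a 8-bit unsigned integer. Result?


Rotate 0b11101110 left by 3 (8-bit) = 0b1110111 = 119

119


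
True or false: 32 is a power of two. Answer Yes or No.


0b100000. Only one bit set => Yes

Yes


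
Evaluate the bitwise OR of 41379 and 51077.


0b1010000110100011 | 0b1100011110000101 = 0b1110011110100111 = 59303

59303


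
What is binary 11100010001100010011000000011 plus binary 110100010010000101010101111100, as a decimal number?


11100010001100010011000000011 + 110100010010000101010101111100 = 1010000100011100111101101111111 = 1351515007

1351515007


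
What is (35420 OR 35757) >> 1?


Step 1: 35420 | 35757 = 35837
Step 2: 35837 >> 1 = 17918

17918


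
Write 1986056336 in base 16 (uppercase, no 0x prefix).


1986056336 = 7660D090 hex

7660D090


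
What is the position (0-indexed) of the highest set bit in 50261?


0b1100010001010101. Highest set bit at position 15

15


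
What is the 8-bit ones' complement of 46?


46 ^ 255 = 209

209


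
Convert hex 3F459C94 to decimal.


3F459C94 hex = 1061526676 decimal

1061526676


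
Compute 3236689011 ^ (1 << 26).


3236689011 ^ (1 << 26) = 3236689011 ^ 67108864 = 3303797875

3303797875


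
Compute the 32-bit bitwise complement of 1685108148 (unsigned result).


~0b1100100011100001011010110110100 = 0b10011011100011110100101001001011 = 2609859147 (32-bit unsigned)

2609859147


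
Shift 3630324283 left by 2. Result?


0b11011000011000100101101000111011 << 2 = 0b1101100001100010010110100011101100 = 14521297132

14521297132


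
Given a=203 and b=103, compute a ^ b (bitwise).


203 ^ 103 = 172

172


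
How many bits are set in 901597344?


0b110101101111010100100010100000 has 14 set bits

14


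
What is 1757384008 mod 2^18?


1757384008 & 262143 = 232776

232776


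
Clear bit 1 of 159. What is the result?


159 & ~(1 << 1) = 157

157


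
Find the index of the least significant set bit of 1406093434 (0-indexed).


0b1010011110011110100100001111010. Lowest set bit at position 1

1


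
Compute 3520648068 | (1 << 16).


3520648068 | (1 << 16) = 3520648068 | 65536 = 3520713604

3520713604


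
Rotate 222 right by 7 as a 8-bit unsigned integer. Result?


Rotate 0b11011110 right by 7 (8-bit) = 0b10111101 = 189

189


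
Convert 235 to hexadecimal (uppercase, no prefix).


235 = EB hex

EB


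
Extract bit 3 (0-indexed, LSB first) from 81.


0b1010001, position 3 = 0

0


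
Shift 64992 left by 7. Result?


0b1111110111100000 << 7 = 0b11111101111000000000000 = 8318976

8318976


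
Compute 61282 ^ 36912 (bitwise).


0b1110111101100010 ^ 0b1001000000110000 = 0b111111101010010 = 32594

32594


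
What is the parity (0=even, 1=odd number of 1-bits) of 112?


0b1110000 has 3 ones => parity 1

1


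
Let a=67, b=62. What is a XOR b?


67 ^ 62 = 125

125


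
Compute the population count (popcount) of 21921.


0b101010110100001 has 7 set bits

7


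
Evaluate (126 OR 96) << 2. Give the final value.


Step 1: 126 | 96 = 126
Step 2: 126 << 2 = 504

504


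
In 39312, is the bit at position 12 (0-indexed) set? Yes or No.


0b1001100110010000, bit 12 = 1. Yes

Yes


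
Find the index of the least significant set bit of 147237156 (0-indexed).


0b1000110001101010100100100100. Lowest set bit at position 2

2


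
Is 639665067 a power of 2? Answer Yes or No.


0b100110001000001000001110101011. Multiple bits set => No

No


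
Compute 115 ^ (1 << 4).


115 ^ (1 << 4) = 115 ^ 16 = 99

99


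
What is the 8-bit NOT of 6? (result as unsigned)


~0b110 = 0b11111001 = 249 (8-bit unsigned)

249


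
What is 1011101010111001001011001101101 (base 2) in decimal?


1011101010111001001011001101101 in decimal = 1566348909

1566348909


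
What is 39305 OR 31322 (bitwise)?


0b1001100110001001 | 0b111101001011010 = 0b1111101111011011 = 64475

64475


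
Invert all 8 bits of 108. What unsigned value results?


108 ^ 255 = 147

147


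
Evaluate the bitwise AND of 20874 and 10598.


0b101000110001010 & 0b10100101100110 = 0b100000010 = 258

258


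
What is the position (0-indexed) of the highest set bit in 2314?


0b100100001010. Highest set bit at position 11

11


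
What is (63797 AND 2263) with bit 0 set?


Step 1: 63797 & 2263 = 2069
Step 2: 2069 | (1 << 0) = 2069 | 1 = 2069

2069


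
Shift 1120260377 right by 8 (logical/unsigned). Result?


0b1000010110001011101000100011001 >> 8 = 0b10000101100010111010001 = 4376017

4376017


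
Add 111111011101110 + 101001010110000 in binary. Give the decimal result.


111111011101110 + 101001010110000 = 1101000110011110 = 53662

53662


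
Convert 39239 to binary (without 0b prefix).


39239 = 1001100101000111 in binary

1001100101000111


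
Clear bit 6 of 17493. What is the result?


17493 & ~(1 << 6) = 17429

17429


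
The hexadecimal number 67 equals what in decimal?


67 hex = 103 decimal

103


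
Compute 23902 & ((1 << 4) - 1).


23902 & 15 = 14

14


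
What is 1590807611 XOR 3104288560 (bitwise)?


0b1011110110100011100110000111011 ^ 0b10111001000001111010111100110000 = 0b11100111110101100110001100001011 = 3889586955

3889586955


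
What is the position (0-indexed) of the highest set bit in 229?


0b11100101. Highest set bit at position 7

7


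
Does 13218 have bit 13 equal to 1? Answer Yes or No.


0b11001110100010, bit 13 = 1. Yes

Yes


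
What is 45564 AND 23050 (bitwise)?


0b1011000111111100 & 0b101101000001010 = 0b1000000001000 = 4104

4104


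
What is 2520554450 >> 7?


0b10010110001111001001101111010010 >> 7 = 0b1001011000111100100110111 = 19691831

19691831


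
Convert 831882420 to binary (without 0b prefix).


831882420 = 110001100101011000010010110100 in binary

110001100101011000010010110100


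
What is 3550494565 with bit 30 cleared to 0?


3550494565 & ~(1 << 30) = 2476752741

2476752741


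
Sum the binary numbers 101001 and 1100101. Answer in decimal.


101001 + 1100101 = 10001110 = 142

142


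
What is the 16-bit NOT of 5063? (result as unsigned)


~0b1001111000111 = 0b1110110000111000 = 60472 (16-bit unsigned)

60472


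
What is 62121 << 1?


0b1111001010101001 << 1 = 0b11110010101010010 = 124242

124242


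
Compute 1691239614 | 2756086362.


0b1100100110011100100010010111110 | 0b10100100010001101000101001011010 = 0b11100100110011101100111011111110 = 3838758654

3838758654


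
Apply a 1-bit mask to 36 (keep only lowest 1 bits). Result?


36 & 1 = 0

0


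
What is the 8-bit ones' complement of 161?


161 ^ 255 = 94

94


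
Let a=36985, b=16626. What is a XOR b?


36985 ^ 16626 = 53387

53387


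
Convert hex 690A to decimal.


690A hex = 26890 decimal

26890


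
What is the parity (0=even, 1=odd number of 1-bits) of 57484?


0b1110000010001100 has 6 ones => parity 0

0


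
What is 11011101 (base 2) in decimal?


11011101 in decimal = 221

221


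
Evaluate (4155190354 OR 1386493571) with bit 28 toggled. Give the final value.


Step 1: 4155190354 | 1386493571 = 4155457235
Step 2: 4155457235 ^ (1 << 28) = 4155457235 ^ 268435456 = 3887021779

3887021779


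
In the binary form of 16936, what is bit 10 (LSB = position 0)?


0b100001000101000, position 10 = 0

0


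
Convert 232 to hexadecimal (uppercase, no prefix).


232 = E8 hex

E8


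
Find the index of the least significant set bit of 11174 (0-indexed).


0b10101110100110. Lowest set bit at position 1

1


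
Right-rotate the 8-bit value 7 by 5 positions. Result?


Rotate 0b111 right by 5 (8-bit) = 0b111000 = 56

56


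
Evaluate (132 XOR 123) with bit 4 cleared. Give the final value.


Step 1: 132 ^ 123 = 255
Step 2: 255 & ~(1 << 4) = 239

239


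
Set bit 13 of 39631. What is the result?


39631 | (1 << 13) = 39631 | 8192 = 47823

47823


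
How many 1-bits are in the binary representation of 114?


0b1110010 has 4 set bits

4


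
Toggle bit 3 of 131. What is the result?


131 ^ (1 << 3) = 131 ^ 8 = 139

139


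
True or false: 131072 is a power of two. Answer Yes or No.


0b100000000000000000. Only one bit set => Yes

Yes


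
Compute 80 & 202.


0b1010000 & 0b11001010 = 0b1000000 = 64

64


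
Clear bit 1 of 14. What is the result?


14 & ~(1 << 1) = 12

12


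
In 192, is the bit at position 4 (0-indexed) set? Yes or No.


0b11000000, bit 4 = 0. No

No


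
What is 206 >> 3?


0b11001110 >> 3 = 0b11001 = 25

25


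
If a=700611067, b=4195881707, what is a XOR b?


700611067 ^ 4195881707 = 3554306832

3554306832


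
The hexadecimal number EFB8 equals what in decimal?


EFB8 hex = 61368 decimal

61368


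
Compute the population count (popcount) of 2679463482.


0b10011111101101010101111000111010 has 20 set bits

20


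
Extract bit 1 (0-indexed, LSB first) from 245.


0b11110101, position 1 = 0

0


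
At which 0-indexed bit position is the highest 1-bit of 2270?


0b100011011110. Highest set bit at position 11

11


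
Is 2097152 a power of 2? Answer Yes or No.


0b1000000000000000000000. Only one bit set => Yes

Yes


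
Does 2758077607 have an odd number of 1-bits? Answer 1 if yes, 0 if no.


0b10100100011001001110110010100111 has 16 ones => parity 0

0


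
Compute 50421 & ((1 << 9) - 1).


50421 & 511 = 245

245


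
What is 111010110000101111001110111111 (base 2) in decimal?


111010110000101111001110111111 in decimal = 985854911

985854911


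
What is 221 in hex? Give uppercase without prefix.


221 = DD hex

DD


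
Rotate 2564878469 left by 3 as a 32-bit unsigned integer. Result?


Rotate 0b10011000111000001111000010000101 left by 3 (32-bit) = 0b11000111000001111000010000101100 = 3339158572

3339158572


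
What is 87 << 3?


0b1010111 << 3 = 0b1010111000 = 696

696


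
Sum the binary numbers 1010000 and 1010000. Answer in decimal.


1010000 + 1010000 = 10100000 = 160

160


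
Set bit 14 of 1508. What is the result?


1508 | (1 << 14) = 1508 | 16384 = 17892

17892


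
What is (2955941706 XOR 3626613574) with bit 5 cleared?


Step 1: 2955941706 ^ 3626613574 = 1746512908
Step 2: 1746512908 & ~(1 << 5) = 1746512908

1746512908


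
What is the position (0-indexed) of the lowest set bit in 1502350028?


0b1011001100011000000101011001100. Lowest set bit at position 2

2


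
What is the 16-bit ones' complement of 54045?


54045 ^ 65535 = 11490

11490


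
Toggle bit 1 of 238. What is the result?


238 ^ (1 << 1) = 238 ^ 2 = 236

236


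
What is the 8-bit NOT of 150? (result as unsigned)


~0b10010110 = 0b1101001 = 105 (8-bit unsigned)

105


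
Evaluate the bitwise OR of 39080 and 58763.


0b1001100010101000 | 0b1110010110001011 = 0b1111110110101011 = 64939

64939


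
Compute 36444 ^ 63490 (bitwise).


0b1000111001011100 ^ 0b1111100000000010 = 0b111011001011110 = 30302

30302


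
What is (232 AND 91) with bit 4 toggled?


Step 1: 232 & 91 = 72
Step 2: 72 ^ (1 << 4) = 72 ^ 16 = 88

88


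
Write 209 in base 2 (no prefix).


209 = 11010001 in binary

11010001


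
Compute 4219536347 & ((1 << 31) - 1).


4219536347 & 2147483647 = 2072052699

2072052699


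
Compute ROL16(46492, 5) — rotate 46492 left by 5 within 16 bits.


Rotate 0b1011010110011100 left by 5 (16-bit) = 0b1011001110010110 = 45974

45974


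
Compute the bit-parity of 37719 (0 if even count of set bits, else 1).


0b1001001101010111 has 9 ones => parity 1

1


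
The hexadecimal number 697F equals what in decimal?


697F hex = 27007 decimal

27007


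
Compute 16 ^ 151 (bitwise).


0b10000 ^ 0b10010111 = 0b10000111 = 135

135


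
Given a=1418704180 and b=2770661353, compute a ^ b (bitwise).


1418704180 ^ 2770661353 = 4054538973

4054538973


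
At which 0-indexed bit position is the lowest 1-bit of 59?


0b111011. Lowest set bit at position 0

0


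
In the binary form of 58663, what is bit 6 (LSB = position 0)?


0b1110010100100111, position 6 = 0

0


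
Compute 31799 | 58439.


0b111110000110111 | 0b1110010001000111 = 0b1111110001110111 = 64631

64631


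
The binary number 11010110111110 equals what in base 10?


11010110111110 in decimal = 13758

13758


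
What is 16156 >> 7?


0b11111100011100 >> 7 = 0b1111110 = 126

126


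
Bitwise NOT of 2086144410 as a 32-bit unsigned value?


~0b1111100010110000000100110011010 = 0b10000011101001111111011001100101 = 2208822885 (32-bit unsigned)

2208822885


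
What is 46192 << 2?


0b1011010001110000 << 2 = 0b101101000111000000 = 184768

184768


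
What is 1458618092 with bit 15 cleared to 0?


1458618092 & ~(1 << 15) = 1458585324

1458585324


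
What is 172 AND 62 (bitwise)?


0b10101100 & 0b111110 = 0b101100 = 44

44


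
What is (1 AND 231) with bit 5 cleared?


Step 1: 1 & 231 = 1
Step 2: 1 & ~(1 << 5) = 1

1


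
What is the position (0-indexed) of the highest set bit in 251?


0b11111011. Highest set bit at position 7

7


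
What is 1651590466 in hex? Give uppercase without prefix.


1651590466 = 62714542 hex

62714542


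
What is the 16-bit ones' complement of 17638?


17638 ^ 65535 = 47897

47897


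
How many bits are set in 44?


0b101100 has 3 set bits

3


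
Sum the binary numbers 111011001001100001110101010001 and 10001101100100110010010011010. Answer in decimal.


111011001001100001110101010001 + 10001101100100110010010011010 = 1001100110110001000000111101011 = 1289257451

1289257451


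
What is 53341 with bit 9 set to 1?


53341 | (1 << 9) = 53341 | 512 = 53853

53853


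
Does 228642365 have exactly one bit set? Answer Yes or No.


0b1101101000001100111000111101. Multiple bits set => No

No


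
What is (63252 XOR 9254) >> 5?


Step 1: 63252 ^ 9254 = 54066
Step 2: 54066 >> 5 = 1689

1689


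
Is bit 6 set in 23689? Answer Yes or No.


0b101110010001001, bit 6 = 0. No

No


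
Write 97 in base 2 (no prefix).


97 = 1100001 in binary

1100001


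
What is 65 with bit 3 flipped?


65 ^ (1 << 3) = 65 ^ 8 = 73

73


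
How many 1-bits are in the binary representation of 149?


0b10010101 has 4 set bits

4


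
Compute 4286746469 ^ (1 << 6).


4286746469 ^ (1 << 6) = 4286746469 ^ 64 = 4286746405

4286746405


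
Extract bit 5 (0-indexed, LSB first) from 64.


0b1000000, position 5 = 0

0


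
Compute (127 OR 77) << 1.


Step 1: 127 | 77 = 127
Step 2: 127 << 1 = 254

254


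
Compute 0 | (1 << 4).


0 | (1 << 4) = 0 | 16 = 16

16


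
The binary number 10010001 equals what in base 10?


10010001 in decimal = 145

145


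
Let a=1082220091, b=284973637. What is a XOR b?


1082220091 ^ 284973637 = 1350370430

1350370430


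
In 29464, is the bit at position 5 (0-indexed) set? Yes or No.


0b111001100011000, bit 5 = 0. No

No


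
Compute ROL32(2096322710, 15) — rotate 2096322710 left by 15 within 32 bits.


Rotate 0b1111100111100110101100010010110 left by 15 (32-bit) = 0b10101100010010110011111001111001 = 2890612345

2890612345


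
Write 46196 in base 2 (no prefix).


46196 = 1011010001110100 in binary

1011010001110100


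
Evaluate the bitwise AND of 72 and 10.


0b1001000 & 0b1010 = 0b1000 = 8

8


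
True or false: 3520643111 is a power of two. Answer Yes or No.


0b11010001110110001100000000100111. Multiple bits set => No

No


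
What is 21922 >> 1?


0b101010110100010 >> 1 = 0b10101011010001 = 10961

10961


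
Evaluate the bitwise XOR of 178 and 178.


0b10110010 ^ 0b10110010 = 0b0 = 0

0


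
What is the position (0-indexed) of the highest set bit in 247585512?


0b1110110000011101101011101000. Highest set bit at position 27

27


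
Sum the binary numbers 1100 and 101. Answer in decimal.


1100 + 101 = 10001 = 17

17


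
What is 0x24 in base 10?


24 hex = 36 decimal

36


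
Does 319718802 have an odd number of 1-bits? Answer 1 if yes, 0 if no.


0b10011000011101000010110010010 has 12 ones => parity 0

0


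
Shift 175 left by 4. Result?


0b10101111 << 4 = 0b101011110000 = 2800

2800


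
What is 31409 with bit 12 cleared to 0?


31409 & ~(1 << 12) = 27313

27313


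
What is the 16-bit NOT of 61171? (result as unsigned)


~0b1110111011110011 = 0b1000100001100 = 4364 (16-bit unsigned)

4364


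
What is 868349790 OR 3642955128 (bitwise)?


0b110011110000011111011101011110 | 0b11011001001000110001010101111000 = 0b11111011111000111111011101111110 = 4226021246

4226021246


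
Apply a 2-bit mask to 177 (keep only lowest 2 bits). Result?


177 & 3 = 1

1


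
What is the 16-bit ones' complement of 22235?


22235 ^ 65535 = 43300

43300


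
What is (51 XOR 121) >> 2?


Step 1: 51 ^ 121 = 74
Step 2: 74 >> 2 = 18

18


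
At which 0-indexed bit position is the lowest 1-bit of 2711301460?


0b10100001100110110010110101010100. Lowest set bit at position 2

2


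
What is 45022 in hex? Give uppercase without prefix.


45022 = AFDE hex

AFDE


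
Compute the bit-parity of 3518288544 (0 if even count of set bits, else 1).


0b11010001101101001101001010100000 has 14 ones => parity 0

0


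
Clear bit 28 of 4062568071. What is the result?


4062568071 & ~(1 << 28) = 3794132615

3794132615


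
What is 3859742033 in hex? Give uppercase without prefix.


3859742033 = E60EFD51 hex

E60EFD51


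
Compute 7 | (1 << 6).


7 | (1 << 6) = 7 | 64 = 71

71


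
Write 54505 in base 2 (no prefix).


54505 = 1101010011101001 in binary

1101010011101001


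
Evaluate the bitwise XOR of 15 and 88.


0b1111 ^ 0b1011000 = 0b1010111 = 87

87


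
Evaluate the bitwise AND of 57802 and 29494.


0b1110000111001010 & 0b111001100110110 = 0b110000100000010 = 24834

24834


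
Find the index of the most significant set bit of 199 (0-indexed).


0b11000111. Highest set bit at position 7

7


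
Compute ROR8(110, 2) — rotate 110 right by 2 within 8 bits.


Rotate 0b1101110 right by 2 (8-bit) = 0b10011011 = 155

155


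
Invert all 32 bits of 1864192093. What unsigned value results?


1864192093 ^ 4294967295 = 2430775202

2430775202


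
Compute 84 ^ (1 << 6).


84 ^ (1 << 6) = 84 ^ 64 = 20

20


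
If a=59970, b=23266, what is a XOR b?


59970 ^ 23266 = 45216

45216


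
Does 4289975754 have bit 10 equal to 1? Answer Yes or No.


0b11111111101100111101010111001010, bit 10 = 1. Yes

Yes


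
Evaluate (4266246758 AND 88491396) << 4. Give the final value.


Step 1: 4266246758 & 88491396 = 71319556
Step 2: 71319556 << 4 = 1141112896

1141112896


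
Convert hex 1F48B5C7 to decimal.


1F48B5C7 hex = 524858823 decimal

524858823


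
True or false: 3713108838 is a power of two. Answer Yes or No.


0b11011101010100011000101101100110. Multiple bits set => No

No
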